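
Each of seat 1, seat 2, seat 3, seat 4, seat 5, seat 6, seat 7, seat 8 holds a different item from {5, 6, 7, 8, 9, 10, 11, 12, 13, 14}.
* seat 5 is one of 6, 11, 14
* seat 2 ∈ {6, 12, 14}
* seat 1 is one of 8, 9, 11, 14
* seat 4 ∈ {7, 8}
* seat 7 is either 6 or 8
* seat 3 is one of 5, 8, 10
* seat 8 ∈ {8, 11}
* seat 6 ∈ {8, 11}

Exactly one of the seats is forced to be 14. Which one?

The 2 variables seat 6 and seat 8 are confined to {8, 11}, which locks those values in; drop them from seat 1, seat 3, seat 4, seat 5, seat 7.
That leaves seat 4 = 7.
seat 7 has just one choice, so seat 7 = 6. Strike 6 from seat 2, seat 5.
So 14 goes to seat 5.

seat 5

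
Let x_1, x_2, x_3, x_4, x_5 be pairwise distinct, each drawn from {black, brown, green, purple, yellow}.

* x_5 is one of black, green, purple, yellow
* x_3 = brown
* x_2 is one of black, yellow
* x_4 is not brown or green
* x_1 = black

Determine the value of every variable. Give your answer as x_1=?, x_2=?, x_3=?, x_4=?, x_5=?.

x_1=black, x_2=yellow, x_3=brown, x_4=purple, x_5=green

x_1 has just one choice, so x_1 = black. Strike black from x_2, x_4, x_5.
x_2's domain is down to {yellow}, so x_2 = yellow. So x_4, x_5 can't be yellow.
x_3 must be brown (only option left).
x_4's domain is down to {purple}, so x_4 = purple. Strike purple from x_5.
x_5 must be green (only option left).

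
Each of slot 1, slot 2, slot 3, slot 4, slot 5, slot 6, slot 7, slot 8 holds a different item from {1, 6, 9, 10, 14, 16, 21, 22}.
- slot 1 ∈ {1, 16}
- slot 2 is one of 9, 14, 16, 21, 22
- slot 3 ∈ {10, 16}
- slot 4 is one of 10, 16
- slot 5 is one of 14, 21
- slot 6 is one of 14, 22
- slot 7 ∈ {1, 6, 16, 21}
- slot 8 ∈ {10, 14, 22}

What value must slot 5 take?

21

The 8 variables draw from only 8 values {1, 6, 9, 10, 14, 16, 21, 22}, so each is used; only slot 7 can be 6, hence slot 7 = 6.
The 7 still-open variables draw from only 7 values {1, 9, 10, 14, 16, 21, 22}, so each is used; only slot 1 can be 1, hence slot 1 = 1.
The 6 still-open variables together cover exactly {9, 10, 14, 16, 21, 22} — 6 values for 6 variables — and 9 appears only in slot 2's list, so slot 2 = 9.
Among the 5 still-open variables, 21 fits only slot 5 (and all 5 values in {10, 14, 16, 21, 22} must be used), so slot 5 = 21.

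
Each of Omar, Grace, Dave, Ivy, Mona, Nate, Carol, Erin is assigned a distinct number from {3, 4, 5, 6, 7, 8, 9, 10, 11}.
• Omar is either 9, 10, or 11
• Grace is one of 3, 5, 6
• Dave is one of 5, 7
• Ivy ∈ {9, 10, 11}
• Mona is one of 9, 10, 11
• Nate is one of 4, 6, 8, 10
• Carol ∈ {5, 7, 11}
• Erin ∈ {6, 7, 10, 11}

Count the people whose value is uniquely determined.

The 3 variables Omar, Ivy, Mona are confined to {9, 10, 11}, which locks those values in; drop them from Nate, Carol, Erin.
Dave and Carol between them cover only {5, 7} — a naked pair. Remove those values from Grace, Erin.
Erin's domain is down to {6}, so Erin = 6. Remove 6 from Grace, Nate.
Grace must be 3 (only option left).
Determined: Grace=3, Erin=6. The other people each still have more than one consistent value. That makes 2.

2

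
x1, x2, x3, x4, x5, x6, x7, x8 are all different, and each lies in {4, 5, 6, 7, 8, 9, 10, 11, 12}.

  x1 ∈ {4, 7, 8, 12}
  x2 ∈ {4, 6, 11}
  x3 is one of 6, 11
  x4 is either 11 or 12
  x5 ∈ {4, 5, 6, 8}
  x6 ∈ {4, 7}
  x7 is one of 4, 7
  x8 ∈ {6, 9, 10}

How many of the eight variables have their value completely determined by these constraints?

x6 and x7 share exactly the 2 values {4, 7}; by pigeonhole those values go to them, so strike 4, 7 from x1, x2, x5.
The 2 variables x2 and x3 are confined to {6, 11}, which locks those values in; drop them from x4, x5, x8.
x4 has just one choice, so x4 = 12. Eliminate 12 elsewhere: x1.
That leaves x1 = 8. Eliminate 8 elsewhere: x5.
x5 has just one choice, so x5 = 5.
Determined: x1=8, x4=12, x5=5. The other variables each still have more than one consistent value. That makes 3.

3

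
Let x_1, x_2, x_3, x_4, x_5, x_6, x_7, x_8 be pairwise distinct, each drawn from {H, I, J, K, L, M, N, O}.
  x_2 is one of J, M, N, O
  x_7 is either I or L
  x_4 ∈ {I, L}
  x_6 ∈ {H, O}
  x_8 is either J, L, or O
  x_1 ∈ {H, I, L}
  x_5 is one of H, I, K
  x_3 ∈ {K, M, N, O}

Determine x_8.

x_4 and x_7 between them cover only {I, L} — a naked pair. Remove those values from x_1, x_5, x_8.
x_1 has just one choice, so x_1 = H. Remove H from x_5, x_6.
x_5's domain is down to {K}, so x_5 = K. Remove K from x_3.
x_6's domain is down to {O}, so x_6 = O. Strike O from x_2, x_3, x_8.
So x_8 = J.

J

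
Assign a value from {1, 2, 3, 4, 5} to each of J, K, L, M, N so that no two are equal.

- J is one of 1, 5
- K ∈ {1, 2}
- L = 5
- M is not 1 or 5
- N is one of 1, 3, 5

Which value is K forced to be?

2

L must be 5 (only option left). Remove 5 from J, N.
J must be 1 (only option left). Strike 1 from K, N.
So K = 2.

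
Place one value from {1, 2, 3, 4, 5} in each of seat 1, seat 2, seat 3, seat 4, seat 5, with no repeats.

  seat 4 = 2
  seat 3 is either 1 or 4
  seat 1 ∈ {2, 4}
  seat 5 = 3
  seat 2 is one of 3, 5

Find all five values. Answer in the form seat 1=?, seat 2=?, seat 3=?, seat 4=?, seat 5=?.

seat 1=4, seat 2=5, seat 3=1, seat 4=2, seat 5=3

seat 4's domain is down to {2}, so seat 4 = 2. Strike 2 from seat 1.
seat 5 must be 3 (only option left). Eliminate 3 elsewhere: seat 2.
seat 1's domain is down to {4}, so seat 1 = 4. Remove 4 from seat 3.
seat 2's domain is down to {5}, so seat 2 = 5.
That leaves seat 3 = 1.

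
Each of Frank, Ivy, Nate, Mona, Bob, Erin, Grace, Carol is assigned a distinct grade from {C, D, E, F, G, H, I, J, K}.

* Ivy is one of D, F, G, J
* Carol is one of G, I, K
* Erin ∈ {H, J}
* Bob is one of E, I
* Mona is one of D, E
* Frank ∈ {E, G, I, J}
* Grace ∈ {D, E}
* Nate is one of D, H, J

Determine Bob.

The 8 variables draw from only 8 values {D, E, F, G, H, I, J, K}, so each is used; only Ivy can be F, hence Ivy = F.
The 7 still-open variables draw from only 7 values {D, E, G, H, I, J, K}, so each is used; only Carol can be K, hence Carol = K.
The 6 still-open variables together cover exactly {D, E, G, H, I, J} — 6 values for 6 variables — and G appears only in Frank's list, so Frank = G.
Among the 5 still-open variables, I fits only Bob (and all 5 values in {D, E, H, I, J} must be used), so Bob = I.

I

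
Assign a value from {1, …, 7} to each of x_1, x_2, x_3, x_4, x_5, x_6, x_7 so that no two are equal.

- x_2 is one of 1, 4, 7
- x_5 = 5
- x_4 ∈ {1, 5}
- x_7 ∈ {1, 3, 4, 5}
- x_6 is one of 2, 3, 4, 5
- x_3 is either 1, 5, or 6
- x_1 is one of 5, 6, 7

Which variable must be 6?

x_5 has just one choice, so x_5 = 5. Eliminate 5 elsewhere: x_1, x_3, x_4, x_6, x_7.
x_4's domain is down to {1}, so x_4 = 1. Strike 1 from x_2, x_3, x_7.
So 6 goes to x_3.

x_3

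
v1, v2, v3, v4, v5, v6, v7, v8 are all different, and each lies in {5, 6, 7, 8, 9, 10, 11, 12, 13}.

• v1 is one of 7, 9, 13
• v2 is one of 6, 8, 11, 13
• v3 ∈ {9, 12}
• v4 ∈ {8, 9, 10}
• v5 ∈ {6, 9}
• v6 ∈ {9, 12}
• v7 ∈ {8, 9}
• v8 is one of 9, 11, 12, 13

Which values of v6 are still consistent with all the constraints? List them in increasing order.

The 8 variables together cover exactly {6, 7, 8, 9, 10, 11, 12, 13} — 8 values for 8 variables — and 7 appears only in v1's list, so v1 = 7.
The 7 still-open variables together cover exactly {6, 8, 9, 10, 11, 12, 13} — 7 values for 7 variables — and 10 appears only in v4's list, so v4 = 10.
v3 and v6 between them cover only {9, 12} — a naked pair. Remove those values from v5, v7, v8.
That leaves v5 = 6. Eliminate 6 elsewhere: v2.
v7's domain is down to {8}, so v7 = 8. So v2 can't be 8.
No further eliminations apply; v6 can still be any of 9, 12.

9, 12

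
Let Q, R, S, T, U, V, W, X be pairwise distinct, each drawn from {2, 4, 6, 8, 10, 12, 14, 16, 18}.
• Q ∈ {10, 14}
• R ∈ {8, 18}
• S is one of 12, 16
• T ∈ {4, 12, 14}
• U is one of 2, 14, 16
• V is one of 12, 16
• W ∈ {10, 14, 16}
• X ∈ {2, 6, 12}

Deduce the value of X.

The 2 variables S and V are confined to {12, 16}, which locks those values in; drop them from T, U, W, X.
Q and W share exactly the 2 values {10, 14}; by pigeonhole those values go to them, so strike 10, 14 from T, U.
That leaves T = 4.
U has just one choice, so U = 2. Eliminate 2 elsewhere: X.
So X = 6.

6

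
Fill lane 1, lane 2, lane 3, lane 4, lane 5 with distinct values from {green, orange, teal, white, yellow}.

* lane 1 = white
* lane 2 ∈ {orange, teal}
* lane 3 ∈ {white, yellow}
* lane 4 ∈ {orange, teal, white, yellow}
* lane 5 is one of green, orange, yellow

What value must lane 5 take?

green

lane 1's domain is down to {white}, so lane 1 = white. So lane 3, lane 4 can't be white.
lane 3 must be yellow (only option left). Remove yellow from lane 4, lane 5.
The 3 still-open variables draw from only 3 values {green, orange, teal}, so each is used; only lane 5 can be green, hence lane 5 = green.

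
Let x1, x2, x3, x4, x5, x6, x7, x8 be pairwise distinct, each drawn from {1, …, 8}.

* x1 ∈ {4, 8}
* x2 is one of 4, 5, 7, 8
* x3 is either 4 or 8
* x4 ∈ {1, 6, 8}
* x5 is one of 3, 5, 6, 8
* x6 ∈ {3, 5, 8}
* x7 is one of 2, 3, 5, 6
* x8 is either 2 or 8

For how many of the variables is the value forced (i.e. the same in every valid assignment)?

Among the 8 variables, 1 fits only x4 (and all 8 values in {1, 2, 3, 4, 5, 6, 7, 8} must be used), so x4 = 1.
The 7 still-open variables draw from only 7 values {2, 3, 4, 5, 6, 7, 8}, so each is used; only x2 can be 7, hence x2 = 7.
x1 and x3 share exactly the 2 values {4, 8}; by pigeonhole those values go to them, so strike 4, 8 from x5, x6, x8.
x8 has just one choice, so x8 = 2. Eliminate 2 elsewhere: x7.
Determined: x2=7, x4=1, x8=2. The other variables each still have more than one consistent value. That makes 3.

3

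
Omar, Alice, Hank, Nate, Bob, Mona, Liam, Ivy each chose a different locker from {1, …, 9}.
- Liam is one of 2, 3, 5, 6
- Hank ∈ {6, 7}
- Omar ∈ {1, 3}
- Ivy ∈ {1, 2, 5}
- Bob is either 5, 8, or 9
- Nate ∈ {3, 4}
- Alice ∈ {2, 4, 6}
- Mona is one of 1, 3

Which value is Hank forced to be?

7

The 2 variables Omar and Mona are confined to {1, 3}, which locks those values in; drop them from Nate, Liam, Ivy.
Nate's domain is down to {4}, so Nate = 4. Remove 4 from Alice.
The 3 variables Alice, Liam, Ivy are confined to {2, 5, 6}, which locks those values in; drop them from Hank, Bob.
So Hank = 7.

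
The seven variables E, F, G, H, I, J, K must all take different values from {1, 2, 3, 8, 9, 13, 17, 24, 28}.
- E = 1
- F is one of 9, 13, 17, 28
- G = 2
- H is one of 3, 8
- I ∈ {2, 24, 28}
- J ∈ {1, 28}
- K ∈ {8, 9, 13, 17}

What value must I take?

24

E's domain is down to {1}, so E = 1. So J can't be 1.
G has just one choice, so G = 2. Eliminate 2 elsewhere: I.
J's domain is down to {28}, so J = 28. Eliminate 28 elsewhere: F, I.
So I = 24.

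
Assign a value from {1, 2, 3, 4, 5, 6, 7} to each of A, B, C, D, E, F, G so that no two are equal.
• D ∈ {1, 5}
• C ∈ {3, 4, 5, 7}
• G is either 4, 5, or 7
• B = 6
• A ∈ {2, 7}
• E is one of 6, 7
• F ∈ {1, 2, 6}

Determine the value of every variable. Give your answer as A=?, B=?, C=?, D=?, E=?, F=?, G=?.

A=2, B=6, C=3, D=5, E=7, F=1, G=4

B has just one choice, so B = 6. Remove 6 from E, F.
E's domain is down to {7}, so E = 7. Eliminate 7 elsewhere: A, C, G.
A's domain is down to {2}, so A = 2. So F can't be 2.
That leaves F = 1. So D can't be 1.
D has just one choice, so D = 5. Remove 5 from C, G.
G's domain is down to {4}, so G = 4. So C can't be 4.
C's domain is down to {3}, so C = 3.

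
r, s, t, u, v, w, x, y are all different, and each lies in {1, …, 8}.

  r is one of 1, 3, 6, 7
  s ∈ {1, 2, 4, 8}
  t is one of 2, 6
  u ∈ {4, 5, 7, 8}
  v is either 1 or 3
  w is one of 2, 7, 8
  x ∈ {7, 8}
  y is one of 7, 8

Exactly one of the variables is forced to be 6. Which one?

The 8 variables together cover exactly {1, 2, 3, 4, 5, 6, 7, 8} — 8 values for 8 variables — and 5 appears only in u's list, so u = 5.
The 7 still-open variables draw from only 7 values {1, 2, 3, 4, 6, 7, 8}, so each is used; only s can be 4, hence s = 4.
x and y share exactly the 2 values {7, 8}; by pigeonhole those values go to them, so strike 7, 8 from r, w.
w has just one choice, so w = 2. Eliminate 2 elsewhere: t.
So 6 goes to t.

t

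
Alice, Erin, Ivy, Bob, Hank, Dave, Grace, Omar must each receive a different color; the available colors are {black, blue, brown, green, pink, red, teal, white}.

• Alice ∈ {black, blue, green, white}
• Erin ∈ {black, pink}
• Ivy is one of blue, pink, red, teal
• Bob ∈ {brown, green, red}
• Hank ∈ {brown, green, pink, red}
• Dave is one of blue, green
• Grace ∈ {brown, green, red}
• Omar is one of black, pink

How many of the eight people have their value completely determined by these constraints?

The 8 variables draw from only 8 values {black, blue, brown, green, pink, red, teal, white}, so each is used; only Ivy can be teal, hence Ivy = teal.
Among the 7 still-open variables, white fits only Alice (and all 7 values in {black, blue, brown, green, pink, red, white} must be used), so Alice = white.
Among the 6 still-open variables, blue fits only Dave (and all 6 values in {black, blue, brown, green, pink, red} must be used), so Dave = blue.
Erin and Omar between them cover only {black, pink} — a naked pair. Remove those values from Hank.
Determined: Alice=white, Ivy=teal, Dave=blue. The other people each still have more than one consistent value. That makes 3.

3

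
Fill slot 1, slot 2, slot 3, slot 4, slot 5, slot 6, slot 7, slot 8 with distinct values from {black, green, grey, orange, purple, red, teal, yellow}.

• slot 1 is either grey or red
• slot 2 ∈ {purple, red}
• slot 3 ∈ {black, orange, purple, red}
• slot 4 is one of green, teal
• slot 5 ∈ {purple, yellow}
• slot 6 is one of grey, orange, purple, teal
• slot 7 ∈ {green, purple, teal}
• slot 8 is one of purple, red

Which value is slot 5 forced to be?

Among the 8 variables, black fits only slot 3 (and all 8 values in {black, green, grey, orange, purple, red, teal, yellow} must be used), so slot 3 = black.
Among the 7 still-open variables, orange fits only slot 6 (and all 7 values in {green, grey, orange, purple, red, teal, yellow} must be used), so slot 6 = orange.
The 6 still-open variables together cover exactly {green, grey, purple, red, teal, yellow} — 6 values for 6 variables — and grey appears only in slot 1's list, so slot 1 = grey.
Among the 5 still-open variables, yellow fits only slot 5 (and all 5 values in {green, purple, red, teal, yellow} must be used), so slot 5 = yellow.

yellow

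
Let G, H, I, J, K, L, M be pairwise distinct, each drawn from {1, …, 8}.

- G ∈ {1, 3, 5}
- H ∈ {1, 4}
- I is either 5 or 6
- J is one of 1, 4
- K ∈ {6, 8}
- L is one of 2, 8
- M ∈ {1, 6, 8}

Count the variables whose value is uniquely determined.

The 7 variables together cover exactly {1, 2, 3, 4, 5, 6, 8} — 7 values for 7 variables — and 2 appears only in L's list, so L = 2.
The 6 still-open variables together cover exactly {1, 3, 4, 5, 6, 8} — 6 values for 6 variables — and 3 appears only in G's list, so G = 3.
The 5 still-open variables together cover exactly {1, 4, 5, 6, 8} — 5 values for 5 variables — and 5 appears only in I's list, so I = 5.
H and J share exactly the 2 values {1, 4}; by pigeonhole those values go to them, so strike 1, 4 from M.
Determined: G=3, I=5, L=2. The other variables each still have more than one consistent value. That makes 3.

3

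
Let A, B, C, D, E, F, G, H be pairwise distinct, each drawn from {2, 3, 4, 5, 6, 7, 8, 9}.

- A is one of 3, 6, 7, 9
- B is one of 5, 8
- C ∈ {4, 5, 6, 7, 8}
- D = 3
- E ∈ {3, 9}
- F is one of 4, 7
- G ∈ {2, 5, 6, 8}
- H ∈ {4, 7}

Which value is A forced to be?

6

D must be 3 (only option left). So A, E can't be 3.
E's domain is down to {9}, so E = 9. Strike 9 from A.
The 6 still-open variables together cover exactly {2, 4, 5, 6, 7, 8} — 6 values for 6 variables — and 2 appears only in G's list, so G = 2.
F and H share exactly the 2 values {4, 7}; by pigeonhole those values go to them, so strike 4, 7 from A, C.
So A = 6.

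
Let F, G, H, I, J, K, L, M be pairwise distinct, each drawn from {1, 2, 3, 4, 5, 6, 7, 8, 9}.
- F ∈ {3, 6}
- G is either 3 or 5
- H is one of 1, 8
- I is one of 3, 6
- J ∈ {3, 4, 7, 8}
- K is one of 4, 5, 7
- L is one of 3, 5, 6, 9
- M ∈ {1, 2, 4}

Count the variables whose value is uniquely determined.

2

F and I between them cover only {3, 6} — a naked pair. Remove those values from G, J, L.
G has just one choice, so G = 5. Remove 5 from K, L.
That leaves L = 9.
Determined: G=5, L=9. The other variables each still have more than one consistent value. That makes 2.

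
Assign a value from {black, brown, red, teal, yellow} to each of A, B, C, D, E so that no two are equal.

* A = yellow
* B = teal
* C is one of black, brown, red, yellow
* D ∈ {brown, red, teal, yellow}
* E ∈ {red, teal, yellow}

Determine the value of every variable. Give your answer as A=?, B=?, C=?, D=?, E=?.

A's domain is down to {yellow}, so A = yellow. So C, D, E can't be yellow.
B has just one choice, so B = teal. Strike teal from D, E.
E has just one choice, so E = red. Remove red from C, D.
D has just one choice, so D = brown. So C can't be brown.
C must be black (only option left).

A=yellow, B=teal, C=black, D=brown, E=red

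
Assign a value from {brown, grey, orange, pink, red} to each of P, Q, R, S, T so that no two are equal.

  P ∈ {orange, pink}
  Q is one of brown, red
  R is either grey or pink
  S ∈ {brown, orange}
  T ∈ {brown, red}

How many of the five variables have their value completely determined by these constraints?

Among the 5 variables, grey fits only R (and all 5 values in {brown, grey, orange, pink, red} must be used), so R = grey.
The 4 still-open variables together cover exactly {brown, orange, pink, red} — 4 values for 4 variables — and pink appears only in P's list, so P = pink.
The 3 still-open variables together cover exactly {brown, orange, red} — 3 values for 3 variables — and orange appears only in S's list, so S = orange.
Determined: P=pink, R=grey, S=orange. The other variables each still have more than one consistent value. That makes 3.

3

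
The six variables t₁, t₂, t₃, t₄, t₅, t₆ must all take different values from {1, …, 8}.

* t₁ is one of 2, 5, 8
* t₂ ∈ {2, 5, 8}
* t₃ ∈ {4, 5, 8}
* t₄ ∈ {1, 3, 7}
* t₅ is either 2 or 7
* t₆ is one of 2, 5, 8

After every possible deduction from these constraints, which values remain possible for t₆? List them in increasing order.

2, 5, 8

t₁, t₂, t₆ between them cover only {2, 5, 8} — a naked triple. Remove those values from t₃, t₅.
t₃'s domain is down to {4}, so t₃ = 4.
t₅ must be 7 (only option left). Eliminate 7 elsewhere: t₄.
No further eliminations apply; t₆ can still be any of 2, 5, 8.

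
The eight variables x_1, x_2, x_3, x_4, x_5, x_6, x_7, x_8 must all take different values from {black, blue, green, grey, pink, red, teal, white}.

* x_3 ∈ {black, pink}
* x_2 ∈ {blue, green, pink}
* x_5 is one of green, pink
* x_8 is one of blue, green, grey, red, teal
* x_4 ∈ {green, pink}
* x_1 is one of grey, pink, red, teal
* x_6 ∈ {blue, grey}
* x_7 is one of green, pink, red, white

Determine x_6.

The 8 variables together cover exactly {black, blue, green, grey, pink, red, teal, white} — 8 values for 8 variables — and black appears only in x_3's list, so x_3 = black.
Among the 7 still-open variables, white fits only x_7 (and all 7 values in {blue, green, grey, pink, red, teal, white} must be used), so x_7 = white.
x_4 and x_5 share exactly the 2 values {green, pink}; by pigeonhole those values go to them, so strike green, pink from x_1, x_2, x_8.
x_2's domain is down to {blue}, so x_2 = blue. Strike blue from x_6, x_8.
So x_6 = grey.

grey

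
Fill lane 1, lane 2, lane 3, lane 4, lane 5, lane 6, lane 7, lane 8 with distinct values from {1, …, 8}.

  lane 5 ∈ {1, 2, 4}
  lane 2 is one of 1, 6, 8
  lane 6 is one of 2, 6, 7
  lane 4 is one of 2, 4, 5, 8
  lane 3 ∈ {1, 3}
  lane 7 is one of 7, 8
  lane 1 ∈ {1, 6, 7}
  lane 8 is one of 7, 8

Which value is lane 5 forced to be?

4

The 8 variables draw from only 8 values {1, 2, 3, 4, 5, 6, 7, 8}, so each is used; only lane 3 can be 3, hence lane 3 = 3.
Among the 7 still-open variables, 5 fits only lane 4 (and all 7 values in {1, 2, 4, 5, 6, 7, 8} must be used), so lane 4 = 5.
The 6 still-open variables together cover exactly {1, 2, 4, 6, 7, 8} — 6 values for 6 variables — and 4 appears only in lane 5's list, so lane 5 = 4.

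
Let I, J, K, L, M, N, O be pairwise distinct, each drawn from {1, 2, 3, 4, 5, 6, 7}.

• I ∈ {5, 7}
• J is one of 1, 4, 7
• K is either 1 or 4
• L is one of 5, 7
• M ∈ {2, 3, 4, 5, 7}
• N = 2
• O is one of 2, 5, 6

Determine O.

6

N has just one choice, so N = 2. Remove 2 from M, O.
Among the 6 still-open variables, 3 fits only M (and all 6 values in {1, 3, 4, 5, 6, 7} must be used), so M = 3.
The 5 still-open variables together cover exactly {1, 4, 5, 6, 7} — 5 values for 5 variables — and 6 appears only in O's list, so O = 6.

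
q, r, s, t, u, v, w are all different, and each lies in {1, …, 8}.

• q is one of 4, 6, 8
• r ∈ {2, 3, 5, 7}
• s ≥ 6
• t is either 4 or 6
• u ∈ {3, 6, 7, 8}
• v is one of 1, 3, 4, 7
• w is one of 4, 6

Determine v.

t and w share exactly the 2 values {4, 6}; by pigeonhole those values go to them, so strike 4, 6 from q, s, u, v.
q has just one choice, so q = 8. Strike 8 from s, u.
That leaves s = 7. Remove 7 from r, u, v.
u must be 3 (only option left). Remove 3 from r, v.
So v = 1.

1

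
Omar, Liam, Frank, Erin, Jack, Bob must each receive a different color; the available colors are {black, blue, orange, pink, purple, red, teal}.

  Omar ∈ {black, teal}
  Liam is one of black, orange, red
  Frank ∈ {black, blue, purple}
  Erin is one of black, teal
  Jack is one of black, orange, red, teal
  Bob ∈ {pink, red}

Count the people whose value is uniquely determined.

Omar and Erin share exactly the 2 values {black, teal}; by pigeonhole those values go to them, so strike black, teal from Liam, Frank, Jack.
Liam and Jack share exactly the 2 values {orange, red}; by pigeonhole those values go to them, so strike orange, red from Bob.
Bob's domain is down to {pink}, so Bob = pink.
Determined: Bob=pink. The other people each still have more than one consistent value. That makes 1.

1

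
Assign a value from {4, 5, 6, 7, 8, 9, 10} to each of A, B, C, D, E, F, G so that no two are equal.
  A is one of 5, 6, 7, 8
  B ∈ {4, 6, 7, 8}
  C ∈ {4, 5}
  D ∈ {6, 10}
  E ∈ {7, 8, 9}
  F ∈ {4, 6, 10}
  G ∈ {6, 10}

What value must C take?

5

Among the 7 variables, 9 fits only E (and all 7 values in {4, 5, 6, 7, 8, 9, 10} must be used), so E = 9.
D and G between them cover only {6, 10} — a naked pair. Remove those values from A, B, F.
F has just one choice, so F = 4. So B, C can't be 4.
So C = 5.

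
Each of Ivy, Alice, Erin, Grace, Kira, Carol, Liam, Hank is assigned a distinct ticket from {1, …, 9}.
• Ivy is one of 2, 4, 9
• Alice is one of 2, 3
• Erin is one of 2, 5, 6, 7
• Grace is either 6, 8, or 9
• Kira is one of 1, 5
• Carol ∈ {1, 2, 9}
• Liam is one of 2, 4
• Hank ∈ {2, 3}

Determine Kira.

5

Alice and Hank between them cover only {2, 3} — a naked pair. Remove those values from Ivy, Erin, Carol, Liam.
Liam must be 4 (only option left). Eliminate 4 elsewhere: Ivy.
That leaves Ivy = 9. Strike 9 from Grace, Carol.
Carol must be 1 (only option left). So Kira can't be 1.
So Kira = 5.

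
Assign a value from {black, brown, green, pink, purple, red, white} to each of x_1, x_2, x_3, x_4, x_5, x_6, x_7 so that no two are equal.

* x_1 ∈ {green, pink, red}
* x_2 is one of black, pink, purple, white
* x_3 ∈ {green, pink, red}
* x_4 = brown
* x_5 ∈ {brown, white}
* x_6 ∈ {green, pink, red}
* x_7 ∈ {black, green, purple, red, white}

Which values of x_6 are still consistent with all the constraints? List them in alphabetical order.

green, pink, red

x_4 must be brown (only option left). Strike brown from x_5.
x_5's domain is down to {white}, so x_5 = white. Eliminate white elsewhere: x_2, x_7.
x_1, x_3, x_6 share exactly the 3 values {green, pink, red}; by pigeonhole those values go to them, so strike green, pink, red from x_2, x_7.
No further eliminations apply; x_6 can still be any of green, pink, red.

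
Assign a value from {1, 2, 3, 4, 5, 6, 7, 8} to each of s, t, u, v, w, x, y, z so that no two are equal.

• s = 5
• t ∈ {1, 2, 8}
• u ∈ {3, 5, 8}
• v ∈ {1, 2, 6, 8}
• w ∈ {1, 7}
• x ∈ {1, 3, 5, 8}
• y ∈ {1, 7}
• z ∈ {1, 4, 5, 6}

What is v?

6

s's domain is down to {5}, so s = 5. So u, x, z can't be 5.
Among the 7 still-open variables, 4 fits only z (and all 7 values in {1, 2, 3, 4, 6, 7, 8} must be used), so z = 4.
The 6 still-open variables draw from only 6 values {1, 2, 3, 6, 7, 8}, so each is used; only v can be 6, hence v = 6.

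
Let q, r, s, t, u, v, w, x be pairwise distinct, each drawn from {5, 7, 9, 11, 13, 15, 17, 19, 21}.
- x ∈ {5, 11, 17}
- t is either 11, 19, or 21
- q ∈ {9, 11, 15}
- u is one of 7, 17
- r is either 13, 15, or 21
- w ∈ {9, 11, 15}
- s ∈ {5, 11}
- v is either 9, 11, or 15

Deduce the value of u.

q, v, w between them cover only {9, 11, 15} — a naked triple. Remove those values from r, s, t, x.
s must be 5 (only option left). Strike 5 from x.
That leaves x = 17. Eliminate 17 elsewhere: u.
So u = 7.

7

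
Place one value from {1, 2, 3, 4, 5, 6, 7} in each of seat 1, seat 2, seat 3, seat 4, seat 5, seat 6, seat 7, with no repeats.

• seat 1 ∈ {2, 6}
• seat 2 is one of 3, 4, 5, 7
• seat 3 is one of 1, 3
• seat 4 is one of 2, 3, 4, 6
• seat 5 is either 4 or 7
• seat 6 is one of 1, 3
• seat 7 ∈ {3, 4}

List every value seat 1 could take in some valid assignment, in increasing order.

2, 6

Among the 7 variables, 5 fits only seat 2 (and all 7 values in {1, 2, 3, 4, 5, 6, 7} must be used), so seat 2 = 5.
The 6 still-open variables together cover exactly {1, 2, 3, 4, 6, 7} — 6 values for 6 variables — and 7 appears only in seat 5's list, so seat 5 = 7.
seat 3 and seat 6 between them cover only {1, 3} — a naked pair. Remove those values from seat 4, seat 7.
seat 7 has just one choice, so seat 7 = 4. Remove 4 from seat 4.
No further eliminations apply; seat 1 can still be any of 2, 6.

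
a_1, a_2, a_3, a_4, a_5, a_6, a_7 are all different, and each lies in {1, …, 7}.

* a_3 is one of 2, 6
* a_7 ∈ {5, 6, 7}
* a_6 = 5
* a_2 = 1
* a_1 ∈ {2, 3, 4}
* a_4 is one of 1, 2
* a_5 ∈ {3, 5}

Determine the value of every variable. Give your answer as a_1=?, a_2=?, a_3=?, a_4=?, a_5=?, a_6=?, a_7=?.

a_1=4, a_2=1, a_3=6, a_4=2, a_5=3, a_6=5, a_7=7

a_2 has just one choice, so a_2 = 1. So a_4 can't be 1.
a_4 has just one choice, so a_4 = 2. So a_1, a_3 can't be 2.
a_6 has just one choice, so a_6 = 5. So a_5, a_7 can't be 5.
a_3 has just one choice, so a_3 = 6. So a_7 can't be 6.
a_5 has just one choice, so a_5 = 3. So a_1 can't be 3.
a_7 must be 7 (only option left).
That leaves a_1 = 4.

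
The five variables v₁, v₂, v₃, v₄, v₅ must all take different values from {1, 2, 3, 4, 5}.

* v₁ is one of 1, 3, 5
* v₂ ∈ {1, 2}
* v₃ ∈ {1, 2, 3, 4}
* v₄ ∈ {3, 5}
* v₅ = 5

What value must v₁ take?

v₅ has just one choice, so v₅ = 5. Eliminate 5 elsewhere: v₁, v₄.
v₄ must be 3 (only option left). So v₁, v₃ can't be 3.
So v₁ = 1.

1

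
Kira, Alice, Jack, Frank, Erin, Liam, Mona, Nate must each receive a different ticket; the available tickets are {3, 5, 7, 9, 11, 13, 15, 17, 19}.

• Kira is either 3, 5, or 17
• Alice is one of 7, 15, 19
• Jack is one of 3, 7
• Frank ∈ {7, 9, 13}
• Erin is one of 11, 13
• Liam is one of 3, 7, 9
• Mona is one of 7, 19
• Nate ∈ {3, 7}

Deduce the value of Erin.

The 2 variables Jack and Nate are confined to {3, 7}, which locks those values in; drop them from Kira, Alice, Frank, Liam, Mona.
Liam's domain is down to {9}, so Liam = 9. Remove 9 from Frank.
That leaves Mona = 19. So Alice can't be 19.
Alice has just one choice, so Alice = 15.
Frank must be 13 (only option left). So Erin can't be 13.
So Erin = 11.

11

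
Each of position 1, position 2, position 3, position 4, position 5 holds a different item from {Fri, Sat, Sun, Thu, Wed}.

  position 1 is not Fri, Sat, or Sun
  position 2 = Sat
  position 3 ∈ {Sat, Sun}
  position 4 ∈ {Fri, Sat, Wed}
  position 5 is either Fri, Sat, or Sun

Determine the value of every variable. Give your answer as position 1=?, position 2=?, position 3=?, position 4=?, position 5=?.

position 2 has just one choice, so position 2 = Sat. So position 3, position 4, position 5 can't be Sat.
That leaves position 3 = Sun. Strike Sun from position 5.
position 5 must be Fri (only option left). So position 4 can't be Fri.
position 4 must be Wed (only option left). Remove Wed from position 1.
That leaves position 1 = Thu.

position 1=Thu, position 2=Sat, position 3=Sun, position 4=Wed, position 5=Fri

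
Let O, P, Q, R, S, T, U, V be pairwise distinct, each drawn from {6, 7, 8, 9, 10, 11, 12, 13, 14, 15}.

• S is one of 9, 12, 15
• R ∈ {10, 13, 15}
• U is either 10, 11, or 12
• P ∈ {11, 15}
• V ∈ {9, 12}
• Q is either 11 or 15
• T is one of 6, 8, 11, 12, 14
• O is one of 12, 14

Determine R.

13

P and Q between them cover only {11, 15} — a naked pair. Remove those values from R, S, T, U.
S and V between them cover only {9, 12} — a naked pair. Remove those values from O, T, U.
O must be 14 (only option left). Strike 14 from T.
U has just one choice, so U = 10. Strike 10 from R.
So R = 13.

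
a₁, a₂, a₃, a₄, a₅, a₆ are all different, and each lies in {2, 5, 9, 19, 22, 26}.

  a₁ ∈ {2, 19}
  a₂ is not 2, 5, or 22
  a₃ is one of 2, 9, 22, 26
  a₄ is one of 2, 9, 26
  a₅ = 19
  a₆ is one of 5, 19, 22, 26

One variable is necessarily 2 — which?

a₁

a₅'s domain is down to {19}, so a₅ = 19. So a₁, a₂, a₆ can't be 19.
So 2 goes to a₁.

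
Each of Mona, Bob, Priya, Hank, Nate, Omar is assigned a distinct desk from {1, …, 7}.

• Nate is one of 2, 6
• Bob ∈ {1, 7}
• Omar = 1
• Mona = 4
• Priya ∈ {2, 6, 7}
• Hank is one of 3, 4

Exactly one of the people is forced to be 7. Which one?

Bob

Mona has just one choice, so Mona = 4. Remove 4 from Hank.
That leaves Hank = 3.
That leaves Omar = 1. Remove 1 from Bob.
So 7 goes to Bob.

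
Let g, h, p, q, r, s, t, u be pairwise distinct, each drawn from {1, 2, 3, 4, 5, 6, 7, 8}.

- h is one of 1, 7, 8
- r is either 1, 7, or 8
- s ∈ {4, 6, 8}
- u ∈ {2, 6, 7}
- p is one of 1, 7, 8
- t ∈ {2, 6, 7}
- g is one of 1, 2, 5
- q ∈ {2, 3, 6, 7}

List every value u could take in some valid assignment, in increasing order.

The 8 variables draw from only 8 values {1, 2, 3, 4, 5, 6, 7, 8}, so each is used; only q can be 3, hence q = 3.
The 7 still-open variables draw from only 7 values {1, 2, 4, 5, 6, 7, 8}, so each is used; only s can be 4, hence s = 4.
The 6 still-open variables draw from only 6 values {1, 2, 5, 6, 7, 8}, so each is used; only g can be 5, hence g = 5.
The 3 variables h, p, r are confined to {1, 7, 8}, which locks those values in; drop them from t, u.
No further eliminations apply; u can still be any of 2, 6.

2, 6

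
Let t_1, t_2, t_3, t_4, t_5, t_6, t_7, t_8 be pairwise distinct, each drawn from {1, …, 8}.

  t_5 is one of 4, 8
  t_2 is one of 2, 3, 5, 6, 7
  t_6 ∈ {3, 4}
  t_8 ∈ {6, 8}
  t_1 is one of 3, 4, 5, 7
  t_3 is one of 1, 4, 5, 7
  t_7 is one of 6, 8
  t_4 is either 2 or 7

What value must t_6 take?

The 8 variables draw from only 8 values {1, 2, 3, 4, 5, 6, 7, 8}, so each is used; only t_3 can be 1, hence t_3 = 1.
The 2 variables t_7 and t_8 are confined to {6, 8}, which locks those values in; drop them from t_2, t_5.
That leaves t_5 = 4. Eliminate 4 elsewhere: t_1, t_6.
So t_6 = 3.

3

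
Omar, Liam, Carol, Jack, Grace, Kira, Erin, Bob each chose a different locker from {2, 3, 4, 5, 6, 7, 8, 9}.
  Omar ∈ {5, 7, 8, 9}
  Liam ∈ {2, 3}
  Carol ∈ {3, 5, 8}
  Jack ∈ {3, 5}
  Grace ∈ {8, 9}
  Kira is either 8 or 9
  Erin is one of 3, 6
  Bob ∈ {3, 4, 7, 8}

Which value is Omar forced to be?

7

The 8 variables together cover exactly {2, 3, 4, 5, 6, 7, 8, 9} — 8 values for 8 variables — and 2 appears only in Liam's list, so Liam = 2.
The 7 still-open variables draw from only 7 values {3, 4, 5, 6, 7, 8, 9}, so each is used; only Bob can be 4, hence Bob = 4.
The 6 still-open variables draw from only 6 values {3, 5, 6, 7, 8, 9}, so each is used; only Erin can be 6, hence Erin = 6.
The 5 still-open variables draw from only 5 values {3, 5, 7, 8, 9}, so each is used; only Omar can be 7, hence Omar = 7.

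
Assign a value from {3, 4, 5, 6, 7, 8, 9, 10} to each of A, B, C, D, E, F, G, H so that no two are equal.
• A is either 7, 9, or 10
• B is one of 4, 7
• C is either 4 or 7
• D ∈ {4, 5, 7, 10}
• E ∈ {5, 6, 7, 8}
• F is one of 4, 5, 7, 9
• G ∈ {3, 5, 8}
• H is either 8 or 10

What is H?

8

The 8 variables together cover exactly {3, 4, 5, 6, 7, 8, 9, 10} — 8 values for 8 variables — and 3 appears only in G's list, so G = 3.
Among the 7 still-open variables, 6 fits only E (and all 7 values in {4, 5, 6, 7, 8, 9, 10} must be used), so E = 6.
Among the 6 still-open variables, 8 fits only H (and all 6 values in {4, 5, 7, 8, 9, 10} must be used), so H = 8.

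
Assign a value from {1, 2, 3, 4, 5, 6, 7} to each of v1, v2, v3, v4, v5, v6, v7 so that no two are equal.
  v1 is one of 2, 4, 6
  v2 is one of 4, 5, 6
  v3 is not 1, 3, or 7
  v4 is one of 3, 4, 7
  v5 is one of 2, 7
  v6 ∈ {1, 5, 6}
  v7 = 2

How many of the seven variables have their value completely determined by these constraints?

v7 must be 2 (only option left). So v1, v3, v5 can't be 2.
That leaves v5 = 7. Strike 7 from v4.
The 5 still-open variables draw from only 5 values {1, 3, 4, 5, 6}, so each is used; only v6 can be 1, hence v6 = 1.
The 4 still-open variables together cover exactly {3, 4, 5, 6} — 4 values for 4 variables — and 3 appears only in v4's list, so v4 = 3.
Determined: v4=3, v5=7, v6=1, v7=2. The other variables each still have more than one consistent value. That makes 4.

4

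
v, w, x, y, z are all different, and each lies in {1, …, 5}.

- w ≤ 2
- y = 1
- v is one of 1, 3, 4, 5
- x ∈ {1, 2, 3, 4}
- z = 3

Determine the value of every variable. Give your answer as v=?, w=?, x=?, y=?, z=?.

v=5, w=2, x=4, y=1, z=3

y must be 1 (only option left). Remove 1 from v, w, x.
z has just one choice, so z = 3. Remove 3 from v, x.
That leaves w = 2. So x can't be 2.
x's domain is down to {4}, so x = 4. Eliminate 4 elsewhere: v.
That leaves v = 5.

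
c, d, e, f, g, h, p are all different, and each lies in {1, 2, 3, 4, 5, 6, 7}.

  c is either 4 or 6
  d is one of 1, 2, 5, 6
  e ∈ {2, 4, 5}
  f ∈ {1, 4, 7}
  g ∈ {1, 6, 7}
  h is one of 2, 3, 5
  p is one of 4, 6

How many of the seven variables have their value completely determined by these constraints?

The 7 variables draw from only 7 values {1, 2, 3, 4, 5, 6, 7}, so each is used; only h can be 3, hence h = 3.
c and p between them cover only {4, 6} — a naked pair. Remove those values from d, e, f, g.
f and g share exactly the 2 values {1, 7}; by pigeonhole those values go to them, so strike 1, 7 from d.
Determined: h=3. The other variables each still have more than one consistent value. That makes 1.

1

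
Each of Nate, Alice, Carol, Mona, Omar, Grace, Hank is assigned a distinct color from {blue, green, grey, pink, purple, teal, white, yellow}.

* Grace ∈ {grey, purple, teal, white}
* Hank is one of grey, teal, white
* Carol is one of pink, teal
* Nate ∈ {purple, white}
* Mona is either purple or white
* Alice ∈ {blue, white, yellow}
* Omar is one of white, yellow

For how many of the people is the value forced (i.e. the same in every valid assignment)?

The 7 variables together cover exactly {blue, grey, pink, purple, teal, white, yellow} — 7 values for 7 variables — and blue appears only in Alice's list, so Alice = blue.
The 6 still-open variables draw from only 6 values {grey, pink, purple, teal, white, yellow}, so each is used; only Carol can be pink, hence Carol = pink.
The 5 still-open variables draw from only 5 values {grey, purple, teal, white, yellow}, so each is used; only Omar can be yellow, hence Omar = yellow.
Nate and Mona share exactly the 2 values {purple, white}; by pigeonhole those values go to them, so strike purple, white from Grace, Hank.
Determined: Alice=blue, Carol=pink, Omar=yellow. The other people each still have more than one consistent value. That makes 3.

3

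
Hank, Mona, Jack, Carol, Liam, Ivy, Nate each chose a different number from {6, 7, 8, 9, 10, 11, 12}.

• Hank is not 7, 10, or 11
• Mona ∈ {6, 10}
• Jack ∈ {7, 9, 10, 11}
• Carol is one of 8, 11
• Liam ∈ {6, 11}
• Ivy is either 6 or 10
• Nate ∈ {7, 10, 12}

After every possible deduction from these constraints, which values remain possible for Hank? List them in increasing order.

9, 12

The 2 variables Mona and Ivy are confined to {6, 10}, which locks those values in; drop them from Hank, Jack, Liam, Nate.
Liam's domain is down to {11}, so Liam = 11. Remove 11 from Jack, Carol.
Carol must be 8 (only option left). So Hank can't be 8.
No further eliminations apply; Hank can still be any of 9, 12.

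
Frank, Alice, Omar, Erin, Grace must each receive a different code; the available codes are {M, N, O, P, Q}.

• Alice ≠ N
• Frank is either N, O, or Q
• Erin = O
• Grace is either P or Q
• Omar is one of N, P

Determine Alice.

M

Erin must be O (only option left). Remove O from Frank, Alice.
Among the 4 still-open variables, M fits only Alice (and all 4 values in {M, N, P, Q} must be used), so Alice = M.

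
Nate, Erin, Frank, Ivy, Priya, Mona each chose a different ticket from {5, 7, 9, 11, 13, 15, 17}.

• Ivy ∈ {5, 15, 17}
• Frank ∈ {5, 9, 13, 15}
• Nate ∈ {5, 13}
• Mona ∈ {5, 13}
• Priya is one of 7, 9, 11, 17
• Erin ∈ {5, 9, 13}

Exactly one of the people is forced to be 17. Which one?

Ivy

Nate and Mona between them cover only {5, 13} — a naked pair. Remove those values from Erin, Frank, Ivy.
Erin must be 9 (only option left). Eliminate 9 elsewhere: Frank, Priya.
Frank has just one choice, so Frank = 15. Strike 15 from Ivy.
So 17 goes to Ivy.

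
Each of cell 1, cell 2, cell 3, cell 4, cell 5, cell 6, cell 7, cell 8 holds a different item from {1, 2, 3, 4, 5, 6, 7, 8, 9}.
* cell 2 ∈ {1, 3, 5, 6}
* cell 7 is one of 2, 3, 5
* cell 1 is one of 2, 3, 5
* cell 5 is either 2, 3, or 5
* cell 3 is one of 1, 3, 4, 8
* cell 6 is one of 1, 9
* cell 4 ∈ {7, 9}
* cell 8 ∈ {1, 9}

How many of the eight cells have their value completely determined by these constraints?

cell 6 and cell 8 between them cover only {1, 9} — a naked pair. Remove those values from cell 2, cell 3, cell 4.
That leaves cell 4 = 7.
The 3 variables cell 1, cell 5, cell 7 are confined to {2, 3, 5}, which locks those values in; drop them from cell 2, cell 3.
cell 2 must be 6 (only option left).
Determined: cell 2=6, cell 4=7. The other cells each still have more than one consistent value. That makes 2.

2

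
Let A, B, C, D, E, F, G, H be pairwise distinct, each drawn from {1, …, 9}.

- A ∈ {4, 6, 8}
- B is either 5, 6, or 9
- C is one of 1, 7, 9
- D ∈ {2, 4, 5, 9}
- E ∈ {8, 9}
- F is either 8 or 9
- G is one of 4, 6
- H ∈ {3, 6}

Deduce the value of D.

E and F share exactly the 2 values {8, 9}; by pigeonhole those values go to them, so strike 8, 9 from A, B, C, D.
A and G between them cover only {4, 6} — a naked pair. Remove those values from B, D, H.
That leaves B = 5. Strike 5 from D.
So D = 2.

2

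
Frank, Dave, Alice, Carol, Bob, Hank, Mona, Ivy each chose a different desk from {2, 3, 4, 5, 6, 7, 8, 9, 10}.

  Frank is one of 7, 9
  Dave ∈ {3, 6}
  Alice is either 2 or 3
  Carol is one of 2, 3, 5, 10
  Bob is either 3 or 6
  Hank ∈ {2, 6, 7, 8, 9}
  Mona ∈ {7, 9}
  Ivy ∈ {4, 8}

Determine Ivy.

4

Frank and Mona between them cover only {7, 9} — a naked pair. Remove those values from Hank.
Dave and Bob share exactly the 2 values {3, 6}; by pigeonhole those values go to them, so strike 3, 6 from Alice, Carol, Hank.
Alice's domain is down to {2}, so Alice = 2. Strike 2 from Carol, Hank.
Hank's domain is down to {8}, so Hank = 8. So Ivy can't be 8.
So Ivy = 4.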